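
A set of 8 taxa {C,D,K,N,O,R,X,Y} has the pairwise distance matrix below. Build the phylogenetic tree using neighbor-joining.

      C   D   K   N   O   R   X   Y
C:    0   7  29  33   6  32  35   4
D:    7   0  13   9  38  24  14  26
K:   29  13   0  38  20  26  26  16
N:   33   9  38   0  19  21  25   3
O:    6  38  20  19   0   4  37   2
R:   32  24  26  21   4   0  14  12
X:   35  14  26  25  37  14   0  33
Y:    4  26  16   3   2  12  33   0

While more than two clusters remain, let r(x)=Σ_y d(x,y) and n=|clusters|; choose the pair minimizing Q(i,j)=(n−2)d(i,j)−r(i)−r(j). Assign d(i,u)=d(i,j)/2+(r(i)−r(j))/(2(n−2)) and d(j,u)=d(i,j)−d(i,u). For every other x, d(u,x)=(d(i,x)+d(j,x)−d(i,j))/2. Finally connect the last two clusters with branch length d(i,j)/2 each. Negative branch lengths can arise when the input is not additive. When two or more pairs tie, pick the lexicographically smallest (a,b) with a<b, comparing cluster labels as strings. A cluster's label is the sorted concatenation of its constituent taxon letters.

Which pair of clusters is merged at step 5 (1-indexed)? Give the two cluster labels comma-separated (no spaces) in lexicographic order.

CNOY,RX

step 1: merge (C,O) at d=6, Q=-236; branch lengths C→14/3, O→4/3; new cluster CO
  updated: d(CO,D)=39/2, d(CO,K)=43/2, d(CO,N)=23, d(CO,R)=15, d(CO,X)=33, d(CO,Y)=0
step 2: merge (CO,Y) at d=0, Q=-202; branch lengths CO→11/5, Y→-11/5; new cluster COY
  updated: d(COY,D)=91/4, d(COY,K)=75/4, d(COY,N)=13, d(COY,R)=27/2, d(COY,X)=33
step 3: merge (COY,N) at d=13, Q=-155; branch lengths COY→47/8, N→57/8; new cluster CNOY
  updated: d(CNOY,D)=75/8, d(CNOY,K)=175/8, d(CNOY,R)=43/4, d(CNOY,X)=45/2
step 4: merge (R,X) at d=14, Q=-437/4; branch lengths R→161/24, X→175/24; new cluster RX
  updated: d(CNOY,RX)=77/8, d(D,RX)=12, d(K,RX)=19
step 5: merge (CNOY,RX) at d=77/8, Q=-249/4; branch lengths CNOY→39/8, RX→19/4; new cluster CNORXY
  updated: d(CNORXY,D)=47/8, d(CNORXY,K)=125/8
step 6: merge (CNORXY,D) at d=47/8, Q=-69/2; branch lengths CNORXY→17/4, D→13/8; new cluster CDNORXY
  updated: d(CDNORXY,K)=91/8
step 7: merge (CDNORXY,K) at d=91/8; branch lengths CDNORXY→91/16, K→91/16; new cluster CDKNORXY
final tree: ((((((C:14/3,O:4/3):11/5,Y:-11/5):47/8,N:57/8):39/8,(R:161/24,X:175/24):19/4):17/4,D:13/8):91/16,K:91/16)
total length: 479/8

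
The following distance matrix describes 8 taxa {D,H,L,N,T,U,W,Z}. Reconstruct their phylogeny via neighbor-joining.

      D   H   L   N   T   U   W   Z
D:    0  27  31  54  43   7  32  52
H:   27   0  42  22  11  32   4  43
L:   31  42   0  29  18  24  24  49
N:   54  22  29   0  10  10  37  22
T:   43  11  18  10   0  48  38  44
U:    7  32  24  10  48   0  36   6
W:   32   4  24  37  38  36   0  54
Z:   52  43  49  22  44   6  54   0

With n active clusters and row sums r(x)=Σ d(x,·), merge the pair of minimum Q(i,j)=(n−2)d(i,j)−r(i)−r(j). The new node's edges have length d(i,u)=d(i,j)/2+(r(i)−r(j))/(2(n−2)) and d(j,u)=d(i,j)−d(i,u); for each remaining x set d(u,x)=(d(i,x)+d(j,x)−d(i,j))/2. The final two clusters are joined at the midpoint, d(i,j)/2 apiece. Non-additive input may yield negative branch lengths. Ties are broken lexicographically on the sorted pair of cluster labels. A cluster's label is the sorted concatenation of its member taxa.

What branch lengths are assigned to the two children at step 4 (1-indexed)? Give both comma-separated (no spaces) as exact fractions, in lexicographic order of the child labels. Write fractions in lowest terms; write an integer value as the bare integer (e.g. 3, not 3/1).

297/16,143/16

1. join U+Z (d=6, Q=-397) ⇒ UZ; edges |U|=-71/12, |Z|=143/12
  updated: d(D,UZ)=53/2, d(H,UZ)=69/2, d(L,UZ)=67/2, d(N,UZ)=13, d(T,UZ)=43, d(UZ,W)=42
2. join H+W (d=4, Q=-595/2) ⇒ HW; edges |H|=-33/20, |W|=113/20
  updated: d(D,HW)=55/2, d(HW,L)=31, d(HW,N)=55/2, d(HW,T)=45/2, d(HW,UZ)=145/4
3. join N+UZ (d=13, Q=-935/4) ⇒ NUZ; edges |N|=133/32, |UZ|=283/32
  updated: d(D,NUZ)=135/4, d(HW,NUZ)=203/8, d(L,NUZ)=99/4, d(NUZ,T)=20
4. join D+HW (d=55/2, Q=-1273/8) ⇒ DHW; edges |D|=297/16, |HW|=143/16
  updated: d(DHW,L)=69/4, d(DHW,NUZ)=253/16, d(DHW,T)=19
5. join DHW+NUZ (d=253/16, Q=-81) ⇒ DHNUWZ; edges |DHW|=185/32, |NUZ|=321/32
  updated: d(DHNUWZ,L)=419/32, d(DHNUWZ,T)=371/32
6. join DHNUWZ+L (d=419/32, Q=-683/16) ⇒ DHLNUWZ; edges |DHNUWZ|=107/32, |L|=39/4
  updated: d(DHLNUWZ,T)=33/4
7. join DHLNUWZ+T (d=33/4) ⇒ DHLNTUWZ; edges |DHLNUWZ|=33/8, |T|=33/8
final tree: ((((D:297/16,(H:-33/20,W:113/20):143/16):185/32,(N:133/32,(U:-71/12,Z:143/12):283/32):321/32):107/32,L:39/4):33/8,T:33/8)
total length: 2805/32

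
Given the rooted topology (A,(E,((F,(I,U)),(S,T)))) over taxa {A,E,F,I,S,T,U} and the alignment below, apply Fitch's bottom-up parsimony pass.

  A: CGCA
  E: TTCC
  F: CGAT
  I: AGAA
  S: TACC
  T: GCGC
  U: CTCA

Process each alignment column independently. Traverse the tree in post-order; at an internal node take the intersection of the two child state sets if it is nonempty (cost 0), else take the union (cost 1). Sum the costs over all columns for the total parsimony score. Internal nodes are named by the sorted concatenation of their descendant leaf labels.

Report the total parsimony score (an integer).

14

[col 0] IU: children I:{A}, U:{C} ∪→ {A,C}; cost 1
[col 0] FIU: children F:{C}, IU:{A,C} ∩→ {C}; cost 0
[col 0] ST: children S:{T}, T:{G} ∪→ {G,T}; cost 1
[col 0] FISTU: children FIU:{C}, ST:{G,T} ∪→ {C,G,T}; cost 1
[col 0] EFISTU: children E:{T}, FISTU:{C,G,T} ∩→ {T}; cost 0
[col 0] AEFISTU: children A:{C}, EFISTU:{T} ∪→ {C,T}; cost 1
[col 1] IU: children I:{G}, U:{T} ∪→ {G,T}; cost 1
[col 1] FIU: children F:{G}, IU:{G,T} ∩→ {G}; cost 0
[col 1] ST: children S:{A}, T:{C} ∪→ {A,C}; cost 1
[col 1] FISTU: children FIU:{G}, ST:{A,C} ∪→ {A,C,G}; cost 1
[col 1] EFISTU: children E:{T}, FISTU:{A,C,G} ∪→ {A,C,G,T}; cost 1
[col 1] AEFISTU: children A:{G}, EFISTU:{A,C,G,T} ∩→ {G}; cost 0
[col 2] IU: children I:{A}, U:{C} ∪→ {A,C}; cost 1
[col 2] FIU: children F:{A}, IU:{A,C} ∩→ {A}; cost 0
[col 2] ST: children S:{C}, T:{G} ∪→ {C,G}; cost 1
[col 2] FISTU: children FIU:{A}, ST:{C,G} ∪→ {A,C,G}; cost 1
[col 2] EFISTU: children E:{C}, FISTU:{A,C,G} ∩→ {C}; cost 0
[col 2] AEFISTU: children A:{C}, EFISTU:{C} ∩→ {C}; cost 0
[col 3] IU: children I:{A}, U:{A} ∩→ {A}; cost 0
[col 3] FIU: children F:{T}, IU:{A} ∪→ {A,T}; cost 1
[col 3] ST: children S:{C}, T:{C} ∩→ {C}; cost 0
[col 3] FISTU: children FIU:{A,T}, ST:{C} ∪→ {A,C,T}; cost 1
[col 3] EFISTU: children E:{C}, FISTU:{A,C,T} ∩→ {C}; cost 0
[col 3] AEFISTU: children A:{A}, EFISTU:{C} ∪→ {A,C}; cost 1
per-site changes: [4, 4, 3, 3]; total = 14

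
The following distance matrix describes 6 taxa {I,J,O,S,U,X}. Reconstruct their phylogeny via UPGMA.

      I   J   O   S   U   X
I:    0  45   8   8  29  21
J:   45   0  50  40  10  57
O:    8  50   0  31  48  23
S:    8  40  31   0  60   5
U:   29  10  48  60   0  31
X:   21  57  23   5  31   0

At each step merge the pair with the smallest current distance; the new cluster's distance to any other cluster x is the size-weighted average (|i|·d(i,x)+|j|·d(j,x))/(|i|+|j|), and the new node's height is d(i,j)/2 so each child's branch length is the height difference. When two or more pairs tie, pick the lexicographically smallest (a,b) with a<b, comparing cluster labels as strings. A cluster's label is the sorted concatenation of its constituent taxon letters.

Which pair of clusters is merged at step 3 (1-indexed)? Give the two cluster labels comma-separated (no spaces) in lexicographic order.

iteration 1: select S,X (d=5); attach at lengths (5/2, 5/2); label the merged cluster SX
  updated: d(I,SX)=29/2, d(J,SX)=97/2, d(O,SX)=27, d(SX,U)=91/2
iteration 2: select I,O (d=8); attach at lengths (4, 4); label the merged cluster IO
  updated: d(IO,J)=95/2, d(IO,SX)=83/4, d(IO,U)=77/2
iteration 3: select J,U (d=10); attach at lengths (5, 5); label the merged cluster JU
  updated: d(IO,JU)=43, d(JU,SX)=47
iteration 4: select IO,SX (d=83/4); attach at lengths (51/8, 63/8); label the merged cluster IOSX
  updated: d(IOSX,JU)=45
iteration 5: select IOSX,JU (d=45); attach at lengths (97/8, 35/2); label the merged cluster IJOSUX
final tree: (((I:4,O:4):51/8,(S:5/2,X:5/2):63/8):97/8,(J:5,U:5):35/2)
total length: 535/8

J,U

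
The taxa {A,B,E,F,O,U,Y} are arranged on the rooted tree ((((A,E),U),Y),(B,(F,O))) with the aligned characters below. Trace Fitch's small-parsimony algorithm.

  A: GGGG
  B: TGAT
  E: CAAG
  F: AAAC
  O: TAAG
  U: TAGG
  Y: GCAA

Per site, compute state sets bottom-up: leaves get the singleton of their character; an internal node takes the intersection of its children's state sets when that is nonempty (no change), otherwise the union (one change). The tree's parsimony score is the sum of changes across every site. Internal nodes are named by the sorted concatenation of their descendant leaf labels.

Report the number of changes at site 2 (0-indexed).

site 0, node AE: A={G} ∪ E={C} → {C,G} (+1)
site 0, node AEU: AE={C,G} ∪ U={T} → {C,G,T} (+1)
site 0, node AEUY: AEU={C,G,T} ∩ Y={G} → {G} (+0)
site 0, node FO: F={A} ∪ O={T} → {A,T} (+1)
site 0, node BFO: B={T} ∩ FO={A,T} → {T} (+0)
site 0, node ABEFOUY: AEUY={G} ∪ BFO={T} → {G,T} (+1)
site 1, node AE: A={G} ∪ E={A} → {A,G} (+1)
site 1, node AEU: AE={A,G} ∩ U={A} → {A} (+0)
site 1, node AEUY: AEU={A} ∪ Y={C} → {A,C} (+1)
site 1, node FO: F={A} ∩ O={A} → {A} (+0)
site 1, node BFO: B={G} ∪ FO={A} → {A,G} (+1)
site 1, node ABEFOUY: AEUY={A,C} ∩ BFO={A,G} → {A} (+0)
site 2, node AE: A={G} ∪ E={A} → {A,G} (+1)
site 2, node AEU: AE={A,G} ∩ U={G} → {G} (+0)
site 2, node AEUY: AEU={G} ∪ Y={A} → {A,G} (+1)
site 2, node FO: F={A} ∩ O={A} → {A} (+0)
site 2, node BFO: B={A} ∩ FO={A} → {A} (+0)
site 2, node ABEFOUY: AEUY={A,G} ∩ BFO={A} → {A} (+0)
site 3, node AE: A={G} ∩ E={G} → {G} (+0)
site 3, node AEU: AE={G} ∩ U={G} → {G} (+0)
site 3, node AEUY: AEU={G} ∪ Y={A} → {A,G} (+1)
site 3, node FO: F={C} ∪ O={G} → {C,G} (+1)
site 3, node BFO: B={T} ∪ FO={C,G} → {C,G,T} (+1)
site 3, node ABEFOUY: AEUY={A,G} ∩ BFO={C,G,T} → {G} (+0)
per-site changes: [4, 3, 2, 3]; total = 12

2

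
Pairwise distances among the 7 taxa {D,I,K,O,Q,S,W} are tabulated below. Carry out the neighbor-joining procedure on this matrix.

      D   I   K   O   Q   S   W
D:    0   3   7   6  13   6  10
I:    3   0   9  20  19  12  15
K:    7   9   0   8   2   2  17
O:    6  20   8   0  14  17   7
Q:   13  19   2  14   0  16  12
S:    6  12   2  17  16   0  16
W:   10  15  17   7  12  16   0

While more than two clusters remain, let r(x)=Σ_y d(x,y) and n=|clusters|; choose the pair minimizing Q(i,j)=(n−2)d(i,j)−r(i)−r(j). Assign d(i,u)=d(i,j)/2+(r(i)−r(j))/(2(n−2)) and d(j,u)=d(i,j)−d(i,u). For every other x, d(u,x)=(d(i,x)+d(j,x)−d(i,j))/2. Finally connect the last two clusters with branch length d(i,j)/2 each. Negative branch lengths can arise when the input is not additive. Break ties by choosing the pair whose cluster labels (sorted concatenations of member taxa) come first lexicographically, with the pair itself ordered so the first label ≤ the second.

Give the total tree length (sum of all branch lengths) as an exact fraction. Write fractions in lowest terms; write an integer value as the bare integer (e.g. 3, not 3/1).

471/16

step 1: merge (O,W) at d=7, Q=-114; branch lengths O→3, W→4; new cluster OW
  updated: d(D,OW)=9/2, d(I,OW)=14, d(K,OW)=9, d(OW,Q)=19/2, d(OW,S)=13
step 2: merge (K,Q) at d=2, Q=-161/2; branch lengths K→-45/16, Q→77/16; new cluster KQ
  updated: d(D,KQ)=9, d(I,KQ)=13, d(KQ,OW)=33/4, d(KQ,S)=8
step 3: merge (D,I) at d=3, Q=-111/2; branch lengths D→-7/4, I→19/4; new cluster DI
  updated: d(DI,KQ)=19/2, d(DI,OW)=31/4, d(DI,S)=15/2
step 4: merge (DI,OW) at d=31/4, Q=-153/4; branch lengths DI→45/16, OW→79/16; new cluster DIOW
  updated: d(DIOW,KQ)=5, d(DIOW,S)=51/8
step 5: merge (DIOW,KQ) at d=5, Q=-155/8; branch lengths DIOW→27/16, KQ→53/16; new cluster DIKOQW
  updated: d(DIKOQW,S)=75/16
step 6: merge (DIKOQW,S) at d=75/16; branch lengths DIKOQW→75/32, S→75/32; new cluster DIKOQSW
final tree: ((((D:-7/4,I:19/4):45/16,(O:3,W:4):79/16):27/16,(K:-45/16,Q:77/16):53/16):75/32,S:75/32)
total length: 471/16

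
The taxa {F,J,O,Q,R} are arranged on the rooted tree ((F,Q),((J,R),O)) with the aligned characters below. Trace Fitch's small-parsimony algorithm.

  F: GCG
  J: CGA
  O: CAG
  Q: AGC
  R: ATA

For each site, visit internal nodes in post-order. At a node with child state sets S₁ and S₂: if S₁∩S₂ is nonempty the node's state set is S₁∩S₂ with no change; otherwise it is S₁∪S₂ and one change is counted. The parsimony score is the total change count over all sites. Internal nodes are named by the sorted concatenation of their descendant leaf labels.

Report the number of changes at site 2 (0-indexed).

FQ@0: {G} ∪ {A} = {A,G} (union, +1)
JR@0: {C} ∪ {A} = {A,C} (union, +1)
JOR@0: {A,C} ∩ {C} = {C} (intersection, +0)
FJOQR@0: {A,G} ∪ {C} = {A,C,G} (union, +1)
FQ@1: {C} ∪ {G} = {C,G} (union, +1)
JR@1: {G} ∪ {T} = {G,T} (union, +1)
JOR@1: {G,T} ∪ {A} = {A,G,T} (union, +1)
FJOQR@1: {C,G} ∩ {A,G,T} = {G} (intersection, +0)
FQ@2: {G} ∪ {C} = {C,G} (union, +1)
JR@2: {A} ∩ {A} = {A} (intersection, +0)
JOR@2: {A} ∪ {G} = {A,G} (union, +1)
FJOQR@2: {C,G} ∩ {A,G} = {G} (intersection, +0)
per-site changes: [3, 3, 2]; total = 8

2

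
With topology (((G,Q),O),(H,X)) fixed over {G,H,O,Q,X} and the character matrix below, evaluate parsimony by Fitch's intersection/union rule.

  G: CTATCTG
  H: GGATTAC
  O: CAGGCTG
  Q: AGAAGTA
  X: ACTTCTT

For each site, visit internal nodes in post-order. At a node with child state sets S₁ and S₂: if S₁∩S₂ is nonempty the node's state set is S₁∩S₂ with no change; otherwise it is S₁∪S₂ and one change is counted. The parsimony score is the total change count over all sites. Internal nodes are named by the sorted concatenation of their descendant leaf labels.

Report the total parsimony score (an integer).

[col 0] GQ: children G:{C}, Q:{A} ∪→ {A,C}; cost 1
[col 0] GOQ: children GQ:{A,C}, O:{C} ∩→ {C}; cost 0
[col 0] HX: children H:{G}, X:{A} ∪→ {A,G}; cost 1
[col 0] GHOQX: children GOQ:{C}, HX:{A,G} ∪→ {A,C,G}; cost 1
[col 1] GQ: children G:{T}, Q:{G} ∪→ {G,T}; cost 1
[col 1] GOQ: children GQ:{G,T}, O:{A} ∪→ {A,G,T}; cost 1
[col 1] HX: children H:{G}, X:{C} ∪→ {C,G}; cost 1
[col 1] GHOQX: children GOQ:{A,G,T}, HX:{C,G} ∩→ {G}; cost 0
[col 2] GQ: children G:{A}, Q:{A} ∩→ {A}; cost 0
[col 2] GOQ: children GQ:{A}, O:{G} ∪→ {A,G}; cost 1
[col 2] HX: children H:{A}, X:{T} ∪→ {A,T}; cost 1
[col 2] GHOQX: children GOQ:{A,G}, HX:{A,T} ∩→ {A}; cost 0
[col 3] GQ: children G:{T}, Q:{A} ∪→ {A,T}; cost 1
[col 3] GOQ: children GQ:{A,T}, O:{G} ∪→ {A,G,T}; cost 1
[col 3] HX: children H:{T}, X:{T} ∩→ {T}; cost 0
[col 3] GHOQX: children GOQ:{A,G,T}, HX:{T} ∩→ {T}; cost 0
[col 4] GQ: children G:{C}, Q:{G} ∪→ {C,G}; cost 1
[col 4] GOQ: children GQ:{C,G}, O:{C} ∩→ {C}; cost 0
[col 4] HX: children H:{T}, X:{C} ∪→ {C,T}; cost 1
[col 4] GHOQX: children GOQ:{C}, HX:{C,T} ∩→ {C}; cost 0
[col 5] GQ: children G:{T}, Q:{T} ∩→ {T}; cost 0
[col 5] GOQ: children GQ:{T}, O:{T} ∩→ {T}; cost 0
[col 5] HX: children H:{A}, X:{T} ∪→ {A,T}; cost 1
[col 5] GHOQX: children GOQ:{T}, HX:{A,T} ∩→ {T}; cost 0
[col 6] GQ: children G:{G}, Q:{A} ∪→ {A,G}; cost 1
[col 6] GOQ: children GQ:{A,G}, O:{G} ∩→ {G}; cost 0
[col 6] HX: children H:{C}, X:{T} ∪→ {C,T}; cost 1
[col 6] GHOQX: children GOQ:{G}, HX:{C,T} ∪→ {C,G,T}; cost 1
per-site changes: [3, 3, 2, 2, 2, 1, 3]; total = 16

16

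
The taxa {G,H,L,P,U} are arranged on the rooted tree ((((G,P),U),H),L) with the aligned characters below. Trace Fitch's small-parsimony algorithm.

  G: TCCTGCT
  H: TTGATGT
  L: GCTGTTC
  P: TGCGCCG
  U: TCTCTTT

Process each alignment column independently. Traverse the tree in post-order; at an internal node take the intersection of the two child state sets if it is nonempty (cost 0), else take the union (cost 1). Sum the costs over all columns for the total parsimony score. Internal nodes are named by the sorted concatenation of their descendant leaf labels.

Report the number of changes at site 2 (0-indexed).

[col 0] GP: children G:{T}, P:{T} ∩→ {T}; cost 0
[col 0] GPU: children GP:{T}, U:{T} ∩→ {T}; cost 0
[col 0] GHPU: children GPU:{T}, H:{T} ∩→ {T}; cost 0
[col 0] GHLPU: children GHPU:{T}, L:{G} ∪→ {G,T}; cost 1
[col 1] GP: children G:{C}, P:{G} ∪→ {C,G}; cost 1
[col 1] GPU: children GP:{C,G}, U:{C} ∩→ {C}; cost 0
[col 1] GHPU: children GPU:{C}, H:{T} ∪→ {C,T}; cost 1
[col 1] GHLPU: children GHPU:{C,T}, L:{C} ∩→ {C}; cost 0
[col 2] GP: children G:{C}, P:{C} ∩→ {C}; cost 0
[col 2] GPU: children GP:{C}, U:{T} ∪→ {C,T}; cost 1
[col 2] GHPU: children GPU:{C,T}, H:{G} ∪→ {C,G,T}; cost 1
[col 2] GHLPU: children GHPU:{C,G,T}, L:{T} ∩→ {T}; cost 0
[col 3] GP: children G:{T}, P:{G} ∪→ {G,T}; cost 1
[col 3] GPU: children GP:{G,T}, U:{C} ∪→ {C,G,T}; cost 1
[col 3] GHPU: children GPU:{C,G,T}, H:{A} ∪→ {A,C,G,T}; cost 1
[col 3] GHLPU: children GHPU:{A,C,G,T}, L:{G} ∩→ {G}; cost 0
[col 4] GP: children G:{G}, P:{C} ∪→ {C,G}; cost 1
[col 4] GPU: children GP:{C,G}, U:{T} ∪→ {C,G,T}; cost 1
[col 4] GHPU: children GPU:{C,G,T}, H:{T} ∩→ {T}; cost 0
[col 4] GHLPU: children GHPU:{T}, L:{T} ∩→ {T}; cost 0
[col 5] GP: children G:{C}, P:{C} ∩→ {C}; cost 0
[col 5] GPU: children GP:{C}, U:{T} ∪→ {C,T}; cost 1
[col 5] GHPU: children GPU:{C,T}, H:{G} ∪→ {C,G,T}; cost 1
[col 5] GHLPU: children GHPU:{C,G,T}, L:{T} ∩→ {T}; cost 0
[col 6] GP: children G:{T}, P:{G} ∪→ {G,T}; cost 1
[col 6] GPU: children GP:{G,T}, U:{T} ∩→ {T}; cost 0
[col 6] GHPU: children GPU:{T}, H:{T} ∩→ {T}; cost 0
[col 6] GHLPU: children GHPU:{T}, L:{C} ∪→ {C,T}; cost 1
per-site changes: [1, 2, 2, 3, 2, 2, 2]; total = 14

2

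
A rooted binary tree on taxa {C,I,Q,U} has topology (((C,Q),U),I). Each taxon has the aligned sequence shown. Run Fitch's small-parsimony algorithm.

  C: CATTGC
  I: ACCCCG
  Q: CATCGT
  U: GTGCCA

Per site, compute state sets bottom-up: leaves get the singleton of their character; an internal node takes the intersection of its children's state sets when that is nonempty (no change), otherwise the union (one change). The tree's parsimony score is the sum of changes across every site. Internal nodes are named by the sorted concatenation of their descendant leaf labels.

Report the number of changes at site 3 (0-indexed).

1

site 0, node CQ: C={C} ∩ Q={C} → {C} (+0)
site 0, node CQU: CQ={C} ∪ U={G} → {C,G} (+1)
site 0, node CIQU: CQU={C,G} ∪ I={A} → {A,C,G} (+1)
site 1, node CQ: C={A} ∩ Q={A} → {A} (+0)
site 1, node CQU: CQ={A} ∪ U={T} → {A,T} (+1)
site 1, node CIQU: CQU={A,T} ∪ I={C} → {A,C,T} (+1)
site 2, node CQ: C={T} ∩ Q={T} → {T} (+0)
site 2, node CQU: CQ={T} ∪ U={G} → {G,T} (+1)
site 2, node CIQU: CQU={G,T} ∪ I={C} → {C,G,T} (+1)
site 3, node CQ: C={T} ∪ Q={C} → {C,T} (+1)
site 3, node CQU: CQ={C,T} ∩ U={C} → {C} (+0)
site 3, node CIQU: CQU={C} ∩ I={C} → {C} (+0)
site 4, node CQ: C={G} ∩ Q={G} → {G} (+0)
site 4, node CQU: CQ={G} ∪ U={C} → {C,G} (+1)
site 4, node CIQU: CQU={C,G} ∩ I={C} → {C} (+0)
site 5, node CQ: C={C} ∪ Q={T} → {C,T} (+1)
site 5, node CQU: CQ={C,T} ∪ U={A} → {A,C,T} (+1)
site 5, node CIQU: CQU={A,C,T} ∪ I={G} → {A,C,G,T} (+1)
per-site changes: [2, 2, 2, 1, 1, 3]; total = 11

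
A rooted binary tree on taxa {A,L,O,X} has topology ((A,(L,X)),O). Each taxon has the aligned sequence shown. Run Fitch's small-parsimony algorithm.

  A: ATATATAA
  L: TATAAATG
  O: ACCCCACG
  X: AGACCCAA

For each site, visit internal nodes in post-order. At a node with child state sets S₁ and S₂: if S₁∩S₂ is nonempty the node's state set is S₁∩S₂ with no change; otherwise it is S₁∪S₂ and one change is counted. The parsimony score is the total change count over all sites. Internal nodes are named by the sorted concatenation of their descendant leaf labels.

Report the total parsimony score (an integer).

LX@0: {T} ∪ {A} = {A,T} (union, +1)
ALX@0: {A} ∩ {A,T} = {A} (intersection, +0)
ALOX@0: {A} ∩ {A} = {A} (intersection, +0)
LX@1: {A} ∪ {G} = {A,G} (union, +1)
ALX@1: {T} ∪ {A,G} = {A,G,T} (union, +1)
ALOX@1: {A,G,T} ∪ {C} = {A,C,G,T} (union, +1)
LX@2: {T} ∪ {A} = {A,T} (union, +1)
ALX@2: {A} ∩ {A,T} = {A} (intersection, +0)
ALOX@2: {A} ∪ {C} = {A,C} (union, +1)
LX@3: {A} ∪ {C} = {A,C} (union, +1)
ALX@3: {T} ∪ {A,C} = {A,C,T} (union, +1)
ALOX@3: {A,C,T} ∩ {C} = {C} (intersection, +0)
LX@4: {A} ∪ {C} = {A,C} (union, +1)
ALX@4: {A} ∩ {A,C} = {A} (intersection, +0)
ALOX@4: {A} ∪ {C} = {A,C} (union, +1)
LX@5: {A} ∪ {C} = {A,C} (union, +1)
ALX@5: {T} ∪ {A,C} = {A,C,T} (union, +1)
ALOX@5: {A,C,T} ∩ {A} = {A} (intersection, +0)
LX@6: {T} ∪ {A} = {A,T} (union, +1)
ALX@6: {A} ∩ {A,T} = {A} (intersection, +0)
ALOX@6: {A} ∪ {C} = {A,C} (union, +1)
LX@7: {G} ∪ {A} = {A,G} (union, +1)
ALX@7: {A} ∩ {A,G} = {A} (intersection, +0)
ALOX@7: {A} ∪ {G} = {A,G} (union, +1)
per-site changes: [1, 3, 2, 2, 2, 2, 2, 2]; total = 16

16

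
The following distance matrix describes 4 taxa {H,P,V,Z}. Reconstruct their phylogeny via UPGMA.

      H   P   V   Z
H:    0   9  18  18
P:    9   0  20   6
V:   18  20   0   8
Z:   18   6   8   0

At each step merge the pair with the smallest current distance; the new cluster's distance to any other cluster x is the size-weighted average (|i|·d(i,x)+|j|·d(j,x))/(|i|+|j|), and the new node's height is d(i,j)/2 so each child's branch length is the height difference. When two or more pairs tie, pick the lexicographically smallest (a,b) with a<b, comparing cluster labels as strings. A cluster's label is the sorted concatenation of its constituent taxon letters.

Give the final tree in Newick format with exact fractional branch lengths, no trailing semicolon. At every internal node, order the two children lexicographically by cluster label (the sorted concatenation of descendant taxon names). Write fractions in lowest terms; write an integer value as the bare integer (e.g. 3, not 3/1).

((H:27/4,(P:3,Z:3):15/4):11/12,V:23/3)

step 1: merge (P,Z) at d=6; branch lengths P→3, Z→3; new cluster PZ
  updated: d(H,PZ)=27/2, d(PZ,V)=14
step 2: merge (H,PZ) at d=27/2; branch lengths H→27/4, PZ→15/4; new cluster HPZ
  updated: d(HPZ,V)=46/3
step 3: merge (HPZ,V) at d=46/3; branch lengths HPZ→11/12, V→23/3; new cluster HPVZ
final tree: ((H:27/4,(P:3,Z:3):15/4):11/12,V:23/3)
total length: 301/12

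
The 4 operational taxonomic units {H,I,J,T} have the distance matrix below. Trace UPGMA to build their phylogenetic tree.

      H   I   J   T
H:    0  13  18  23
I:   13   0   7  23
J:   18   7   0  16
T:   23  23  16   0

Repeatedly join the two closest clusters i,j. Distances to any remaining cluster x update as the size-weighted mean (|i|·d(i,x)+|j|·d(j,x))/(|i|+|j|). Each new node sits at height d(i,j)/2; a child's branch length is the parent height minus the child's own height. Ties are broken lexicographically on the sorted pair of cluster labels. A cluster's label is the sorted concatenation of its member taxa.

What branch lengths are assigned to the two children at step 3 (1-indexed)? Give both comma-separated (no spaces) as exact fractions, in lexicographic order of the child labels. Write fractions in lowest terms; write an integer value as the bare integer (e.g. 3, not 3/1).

1. join I+J (d=7) ⇒ IJ; edges |I|=7/2, |J|=7/2
  updated: d(H,IJ)=31/2, d(IJ,T)=39/2
2. join H+IJ (d=31/2) ⇒ HIJ; edges |H|=31/4, |IJ|=17/4
  updated: d(HIJ,T)=62/3
3. join HIJ+T (d=62/3) ⇒ HIJT; edges |HIJ|=31/12, |T|=31/3
final tree: ((H:31/4,(I:7/2,J:7/2):17/4):31/12,T:31/3)
total length: 383/12

31/12,31/3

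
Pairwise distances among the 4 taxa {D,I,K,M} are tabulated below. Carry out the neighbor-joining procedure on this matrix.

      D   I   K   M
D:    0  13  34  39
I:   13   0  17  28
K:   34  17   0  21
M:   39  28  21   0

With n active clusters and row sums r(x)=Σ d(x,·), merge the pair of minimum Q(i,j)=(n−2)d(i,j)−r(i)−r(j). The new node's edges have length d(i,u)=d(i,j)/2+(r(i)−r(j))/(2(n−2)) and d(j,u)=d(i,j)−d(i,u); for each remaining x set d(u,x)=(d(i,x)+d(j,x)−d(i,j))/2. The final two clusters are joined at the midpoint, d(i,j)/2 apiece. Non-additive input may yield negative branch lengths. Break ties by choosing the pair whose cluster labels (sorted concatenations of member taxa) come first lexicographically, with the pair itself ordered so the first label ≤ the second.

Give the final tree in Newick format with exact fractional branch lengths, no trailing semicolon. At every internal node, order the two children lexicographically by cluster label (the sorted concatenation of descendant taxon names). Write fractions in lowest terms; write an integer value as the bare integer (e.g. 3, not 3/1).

1. join D+I (d=13, Q=-118) ⇒ DI; edges |D|=27/2, |I|=-1/2
  updated: d(DI,K)=19, d(DI,M)=27
2. join DI+K (d=19, Q=-67) ⇒ DIK; edges |DI|=25/2, |K|=13/2
  updated: d(DIK,M)=29/2
3. join DIK+M (d=29/2) ⇒ DIKM; edges |DIK|=29/4, |M|=29/4
final tree: (((D:27/2,I:-1/2):25/2,K:13/2):29/4,M:29/4)
total length: 93/2

(((D:27/2,I:-1/2):25/2,K:13/2):29/4,M:29/4)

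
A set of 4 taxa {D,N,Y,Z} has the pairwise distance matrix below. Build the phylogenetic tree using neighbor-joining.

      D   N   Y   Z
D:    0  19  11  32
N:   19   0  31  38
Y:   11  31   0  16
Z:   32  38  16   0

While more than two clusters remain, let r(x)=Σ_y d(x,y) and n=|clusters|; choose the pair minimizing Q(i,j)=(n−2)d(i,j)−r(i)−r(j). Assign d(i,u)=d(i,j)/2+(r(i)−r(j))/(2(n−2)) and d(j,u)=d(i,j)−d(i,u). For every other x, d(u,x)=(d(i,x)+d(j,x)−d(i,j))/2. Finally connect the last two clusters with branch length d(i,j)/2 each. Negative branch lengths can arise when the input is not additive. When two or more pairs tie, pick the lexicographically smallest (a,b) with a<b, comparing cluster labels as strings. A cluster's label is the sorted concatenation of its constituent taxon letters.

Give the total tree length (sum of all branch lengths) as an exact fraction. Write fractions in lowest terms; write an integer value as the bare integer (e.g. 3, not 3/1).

91/2

iteration 1: select D,N (d=19, Q=-112); attach at lengths (3, 16); label the merged cluster DN
  updated: d(DN,Y)=23/2, d(DN,Z)=51/2
iteration 2: select DN,Y (d=23/2, Q=-53); attach at lengths (21/2, 1); label the merged cluster DNY
  updated: d(DNY,Z)=15
iteration 3: select DNY,Z (d=15); attach at lengths (15/2, 15/2); label the merged cluster DNYZ
final tree: (((D:3,N:16):21/2,Y:1):15/2,Z:15/2)
total length: 91/2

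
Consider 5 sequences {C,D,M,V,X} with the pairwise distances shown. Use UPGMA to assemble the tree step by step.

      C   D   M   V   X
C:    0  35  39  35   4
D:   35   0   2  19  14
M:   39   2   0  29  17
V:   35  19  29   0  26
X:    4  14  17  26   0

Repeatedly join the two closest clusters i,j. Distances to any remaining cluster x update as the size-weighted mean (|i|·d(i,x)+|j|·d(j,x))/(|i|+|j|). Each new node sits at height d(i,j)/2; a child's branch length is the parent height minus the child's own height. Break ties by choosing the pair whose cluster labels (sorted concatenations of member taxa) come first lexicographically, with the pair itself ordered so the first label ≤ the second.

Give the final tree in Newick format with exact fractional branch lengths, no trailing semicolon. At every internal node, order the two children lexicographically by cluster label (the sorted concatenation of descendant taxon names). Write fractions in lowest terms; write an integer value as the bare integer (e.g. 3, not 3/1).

((C:2,X:2):71/6,((D:1,M:1):11,V:12):11/6)

1. join D+M (d=2) ⇒ DM; edges |D|=1, |M|=1
  updated: d(C,DM)=37, d(DM,V)=24, d(DM,X)=31/2
2. join C+X (d=4) ⇒ CX; edges |C|=2, |X|=2
  updated: d(CX,DM)=105/4, d(CX,V)=61/2
3. join DM+V (d=24) ⇒ DMV; edges |DM|=11, |V|=12
  updated: d(CX,DMV)=83/3
4. join CX+DMV (d=83/3) ⇒ CDMVX; edges |CX|=71/6, |DMV|=11/6
final tree: ((C:2,X:2):71/6,((D:1,M:1):11,V:12):11/6)
total length: 128/3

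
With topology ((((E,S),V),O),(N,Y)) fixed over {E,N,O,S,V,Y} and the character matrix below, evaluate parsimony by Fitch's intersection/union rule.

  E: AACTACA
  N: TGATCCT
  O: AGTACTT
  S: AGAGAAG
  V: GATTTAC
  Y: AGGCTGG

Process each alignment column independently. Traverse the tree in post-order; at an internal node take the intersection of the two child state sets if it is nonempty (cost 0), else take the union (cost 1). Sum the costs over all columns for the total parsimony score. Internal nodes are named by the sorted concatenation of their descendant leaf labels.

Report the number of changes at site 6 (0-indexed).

4

ES@0: {A} ∩ {A} = {A} (intersection, +0)
ESV@0: {A} ∪ {G} = {A,G} (union, +1)
EOSV@0: {A,G} ∩ {A} = {A} (intersection, +0)
NY@0: {T} ∪ {A} = {A,T} (union, +1)
ENOSVY@0: {A} ∩ {A,T} = {A} (intersection, +0)
ES@1: {A} ∪ {G} = {A,G} (union, +1)
ESV@1: {A,G} ∩ {A} = {A} (intersection, +0)
EOSV@1: {A} ∪ {G} = {A,G} (union, +1)
NY@1: {G} ∩ {G} = {G} (intersection, +0)
ENOSVY@1: {A,G} ∩ {G} = {G} (intersection, +0)
ES@2: {C} ∪ {A} = {A,C} (union, +1)
ESV@2: {A,C} ∪ {T} = {A,C,T} (union, +1)
EOSV@2: {A,C,T} ∩ {T} = {T} (intersection, +0)
NY@2: {A} ∪ {G} = {A,G} (union, +1)
ENOSVY@2: {T} ∪ {A,G} = {A,G,T} (union, +1)
ES@3: {T} ∪ {G} = {G,T} (union, +1)
ESV@3: {G,T} ∩ {T} = {T} (intersection, +0)
EOSV@3: {T} ∪ {A} = {A,T} (union, +1)
NY@3: {T} ∪ {C} = {C,T} (union, +1)
ENOSVY@3: {A,T} ∩ {C,T} = {T} (intersection, +0)
ES@4: {A} ∩ {A} = {A} (intersection, +0)
ESV@4: {A} ∪ {T} = {A,T} (union, +1)
EOSV@4: {A,T} ∪ {C} = {A,C,T} (union, +1)
NY@4: {C} ∪ {T} = {C,T} (union, +1)
ENOSVY@4: {A,C,T} ∩ {C,T} = {C,T} (intersection, +0)
ES@5: {C} ∪ {A} = {A,C} (union, +1)
ESV@5: {A,C} ∩ {A} = {A} (intersection, +0)
EOSV@5: {A} ∪ {T} = {A,T} (union, +1)
NY@5: {C} ∪ {G} = {C,G} (union, +1)
ENOSVY@5: {A,T} ∪ {C,G} = {A,C,G,T} (union, +1)
ES@6: {A} ∪ {G} = {A,G} (union, +1)
ESV@6: {A,G} ∪ {C} = {A,C,G} (union, +1)
EOSV@6: {A,C,G} ∪ {T} = {A,C,G,T} (union, +1)
NY@6: {T} ∪ {G} = {G,T} (union, +1)
ENOSVY@6: {A,C,G,T} ∩ {G,T} = {G,T} (intersection, +0)
per-site changes: [2, 2, 4, 3, 3, 4, 4]; total = 22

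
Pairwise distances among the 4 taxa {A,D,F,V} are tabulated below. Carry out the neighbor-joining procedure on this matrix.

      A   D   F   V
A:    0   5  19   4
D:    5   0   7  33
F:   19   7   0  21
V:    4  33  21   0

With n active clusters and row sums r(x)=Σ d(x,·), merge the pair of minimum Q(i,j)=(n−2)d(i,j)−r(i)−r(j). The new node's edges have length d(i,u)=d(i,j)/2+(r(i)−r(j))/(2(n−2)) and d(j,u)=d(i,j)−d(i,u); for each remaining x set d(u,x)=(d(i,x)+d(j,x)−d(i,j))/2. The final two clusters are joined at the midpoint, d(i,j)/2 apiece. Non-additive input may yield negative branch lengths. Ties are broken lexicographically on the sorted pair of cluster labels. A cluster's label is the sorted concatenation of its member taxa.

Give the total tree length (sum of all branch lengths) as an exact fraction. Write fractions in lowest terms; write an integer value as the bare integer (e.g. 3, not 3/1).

25

iteration 1: select A,V (d=4, Q=-78); attach at lengths (-11/2, 19/2); label the merged cluster AV
  updated: d(AV,D)=17, d(AV,F)=18
iteration 2: select AV,D (d=17, Q=-42); attach at lengths (14, 3); label the merged cluster ADV
  updated: d(ADV,F)=4
iteration 3: select ADV,F (d=4); attach at lengths (2, 2); label the merged cluster ADFV
final tree: (((A:-11/2,V:19/2):14,D:3):2,F:2)
total length: 25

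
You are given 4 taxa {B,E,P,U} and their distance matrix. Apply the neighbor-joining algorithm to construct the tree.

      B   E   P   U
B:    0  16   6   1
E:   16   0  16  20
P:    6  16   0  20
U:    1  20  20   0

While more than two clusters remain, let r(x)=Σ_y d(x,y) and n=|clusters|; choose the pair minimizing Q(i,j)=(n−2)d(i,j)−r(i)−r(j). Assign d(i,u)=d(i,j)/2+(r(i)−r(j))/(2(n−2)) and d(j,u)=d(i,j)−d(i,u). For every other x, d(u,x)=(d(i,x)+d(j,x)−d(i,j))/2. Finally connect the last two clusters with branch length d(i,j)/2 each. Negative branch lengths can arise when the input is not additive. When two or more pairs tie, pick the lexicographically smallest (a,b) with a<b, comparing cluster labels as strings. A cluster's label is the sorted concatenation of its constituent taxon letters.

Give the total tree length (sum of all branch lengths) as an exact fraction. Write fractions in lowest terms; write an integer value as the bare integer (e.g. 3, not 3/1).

24

step 1: merge (B,U) at d=1, Q=-62; branch lengths B→-4, U→5; new cluster BU
  updated: d(BU,E)=35/2, d(BU,P)=25/2
step 2: merge (BU,E) at d=35/2, Q=-46; branch lengths BU→7, E→21/2; new cluster BEU
  updated: d(BEU,P)=11/2
step 3: merge (BEU,P) at d=11/2; branch lengths BEU→11/4, P→11/4; new cluster BEPU
final tree: (((B:-4,U:5):7,E:21/2):11/4,P:11/4)
total length: 24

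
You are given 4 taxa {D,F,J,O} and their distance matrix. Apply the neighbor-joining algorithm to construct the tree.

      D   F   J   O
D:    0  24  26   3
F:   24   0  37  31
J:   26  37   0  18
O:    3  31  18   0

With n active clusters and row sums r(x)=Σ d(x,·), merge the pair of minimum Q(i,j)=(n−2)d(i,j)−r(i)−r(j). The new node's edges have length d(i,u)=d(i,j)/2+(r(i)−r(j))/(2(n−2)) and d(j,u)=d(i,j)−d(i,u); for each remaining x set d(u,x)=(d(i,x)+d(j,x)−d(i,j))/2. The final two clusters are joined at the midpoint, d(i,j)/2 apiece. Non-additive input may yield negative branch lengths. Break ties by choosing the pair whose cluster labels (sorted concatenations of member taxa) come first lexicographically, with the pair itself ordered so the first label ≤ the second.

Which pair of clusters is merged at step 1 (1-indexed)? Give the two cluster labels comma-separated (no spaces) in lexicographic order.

D,O

iteration 1: select D,O (d=3, Q=-99); attach at lengths (7/4, 5/4); label the merged cluster DO
  updated: d(DO,F)=26, d(DO,J)=41/2
iteration 2: select DO,F (d=26, Q=-167/2); attach at lengths (19/4, 85/4); label the merged cluster DFO
  updated: d(DFO,J)=63/4
iteration 3: select DFO,J (d=63/4); attach at lengths (63/8, 63/8); label the merged cluster DFJO
final tree: (((D:7/4,O:5/4):19/4,F:85/4):63/8,J:63/8)
total length: 179/4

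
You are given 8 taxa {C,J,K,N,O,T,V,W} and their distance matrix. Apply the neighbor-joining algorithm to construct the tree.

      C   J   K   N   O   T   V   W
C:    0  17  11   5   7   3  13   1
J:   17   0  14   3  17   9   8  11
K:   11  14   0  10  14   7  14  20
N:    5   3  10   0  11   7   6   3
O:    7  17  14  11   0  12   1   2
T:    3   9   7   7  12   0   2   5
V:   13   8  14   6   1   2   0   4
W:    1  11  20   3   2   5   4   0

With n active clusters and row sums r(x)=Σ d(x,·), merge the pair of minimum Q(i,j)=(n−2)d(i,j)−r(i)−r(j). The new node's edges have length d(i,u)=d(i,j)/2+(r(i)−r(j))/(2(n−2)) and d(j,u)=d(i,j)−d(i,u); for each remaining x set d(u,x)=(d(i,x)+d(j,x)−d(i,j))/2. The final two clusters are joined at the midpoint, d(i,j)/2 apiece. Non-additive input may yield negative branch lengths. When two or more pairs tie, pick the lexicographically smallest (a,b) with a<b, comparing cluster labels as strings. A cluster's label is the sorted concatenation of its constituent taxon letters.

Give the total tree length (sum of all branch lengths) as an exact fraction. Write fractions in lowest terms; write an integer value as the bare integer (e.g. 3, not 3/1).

775/32

1. join J+N (d=3, Q=-106) ⇒ JN; edges |J|=13/3, |N|=-4/3
  updated: d(C,JN)=19/2, d(JN,K)=21/2, d(JN,O)=25/2, d(JN,T)=13/2, d(JN,V)=11/2, d(JN,W)=11/2
2. join O+V (d=1, Q=-83) ⇒ OV; edges |O|=7/5, |V|=-2/5
  updated: d(C,OV)=19/2, d(JN,OV)=17/2, d(K,OV)=27/2, d(OV,T)=13/2, d(OV,W)=5/2
3. join OV+W (d=5/2, Q=-129/2) ⇒ OVW; edges |OV|=33/16, |W|=7/16
  updated: d(C,OVW)=4, d(JN,OVW)=23/4, d(K,OVW)=31/2, d(OVW,T)=9/2
4. join C+OVW (d=4, Q=-181/4) ⇒ COVW; edges |C|=13/8, |OVW|=19/8
  updated: d(COVW,JN)=45/8, d(COVW,K)=45/4, d(COVW,T)=7/4
5. join COVW+T (d=7/4, Q=-243/8) ⇒ COTVW; edges |COVW|=55/32, |T|=1/32
  updated: d(COTVW,JN)=83/16, d(COTVW,K)=33/4
6. join COTVW+JN (d=83/16, Q=-383/16) ⇒ CJNOTVW; edges |COTVW|=47/32, |JN|=119/32
  updated: d(CJNOTVW,K)=217/32
7. join CJNOTVW+K (d=217/32) ⇒ CJKNOTVW; edges |CJNOTVW|=217/64, |K|=217/64
final tree: ((((C:13/8,((O:7/5,V:-2/5):33/16,W:7/16):19/8):55/32,T:1/32):47/32,(J:13/3,N:-4/3):119/32):217/64,K:217/64)
total length: 775/32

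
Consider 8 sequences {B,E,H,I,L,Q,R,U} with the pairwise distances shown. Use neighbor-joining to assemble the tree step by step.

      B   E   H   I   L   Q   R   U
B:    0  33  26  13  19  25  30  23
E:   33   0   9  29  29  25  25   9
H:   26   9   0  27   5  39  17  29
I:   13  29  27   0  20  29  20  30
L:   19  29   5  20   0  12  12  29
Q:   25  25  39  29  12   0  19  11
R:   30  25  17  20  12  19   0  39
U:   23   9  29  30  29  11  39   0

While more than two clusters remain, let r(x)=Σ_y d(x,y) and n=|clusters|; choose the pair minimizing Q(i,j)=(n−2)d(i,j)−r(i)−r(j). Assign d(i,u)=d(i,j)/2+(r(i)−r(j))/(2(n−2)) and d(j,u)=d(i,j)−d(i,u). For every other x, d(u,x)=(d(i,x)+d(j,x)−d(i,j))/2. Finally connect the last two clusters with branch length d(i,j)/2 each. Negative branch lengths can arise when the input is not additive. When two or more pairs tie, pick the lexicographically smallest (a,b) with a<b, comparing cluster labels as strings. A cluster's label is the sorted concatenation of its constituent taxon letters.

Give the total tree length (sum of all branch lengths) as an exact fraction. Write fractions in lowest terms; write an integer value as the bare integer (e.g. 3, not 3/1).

1. join E+U (d=9, Q=-275) ⇒ EU; edges |E|=43/12, |U|=65/12
  updated: d(B,EU)=47/2, d(EU,H)=29/2, d(EU,I)=25, d(EU,L)=49/2, d(EU,Q)=27/2, d(EU,R)=55/2
2. join B+I (d=13, Q=-411/2) ⇒ BI; edges |B|=27/4, |I|=25/4
  updated: d(BI,EU)=71/4, d(BI,H)=20, d(BI,L)=13, d(BI,Q)=41/2, d(BI,R)=37/2
3. join EU+Q (d=27/2, Q=-591/4) ⇒ EQU; edges |EU|=191/32, |Q|=241/32
  updated: d(BI,EQU)=99/8, d(EQU,H)=20, d(EQU,L)=23/2, d(EQU,R)=33/2
4. join H+L (d=5, Q=-177/2) ⇒ HL; edges |H|=71/12, |L|=-11/12
  updated: d(BI,HL)=14, d(EQU,HL)=53/4, d(HL,R)=12
5. join BI+EQU (d=99/8, Q=-249/4) ⇒ BEIQU; edges |BI|=55/8, |EQU|=11/2
  updated: d(BEIQU,HL)=119/16, d(BEIQU,R)=181/16
6. join BEIQU+HL (d=119/16, Q=-123/4) ⇒ BEHILQU; edges |BEIQU|=27/8, |HL|=65/16
  updated: d(BEHILQU,R)=127/16
7. join BEHILQU+R (d=127/16) ⇒ BEHILQRU; edges |BEHILQU|=127/32, |R|=127/32
final tree: ((((B:27/4,I:25/4):55/8,((E:43/12,U:65/12):191/32,Q:241/32):11/2):27/8,(H:71/12,L:-11/12):65/16):127/32,R:127/32)
total length: 273/4

273/4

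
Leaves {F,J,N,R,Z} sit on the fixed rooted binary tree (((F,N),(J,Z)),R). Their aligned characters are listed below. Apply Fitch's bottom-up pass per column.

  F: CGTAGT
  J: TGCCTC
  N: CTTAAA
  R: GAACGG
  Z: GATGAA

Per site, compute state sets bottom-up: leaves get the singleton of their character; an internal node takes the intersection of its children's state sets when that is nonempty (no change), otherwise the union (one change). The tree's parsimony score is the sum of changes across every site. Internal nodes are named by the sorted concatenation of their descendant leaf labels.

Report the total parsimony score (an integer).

15

FN@0: {C} ∩ {C} = {C} (intersection, +0)
JZ@0: {T} ∪ {G} = {G,T} (union, +1)
FJNZ@0: {C} ∪ {G,T} = {C,G,T} (union, +1)
FJNRZ@0: {C,G,T} ∩ {G} = {G} (intersection, +0)
FN@1: {G} ∪ {T} = {G,T} (union, +1)
JZ@1: {G} ∪ {A} = {A,G} (union, +1)
FJNZ@1: {G,T} ∩ {A,G} = {G} (intersection, +0)
FJNRZ@1: {G} ∪ {A} = {A,G} (union, +1)
FN@2: {T} ∩ {T} = {T} (intersection, +0)
JZ@2: {C} ∪ {T} = {C,T} (union, +1)
FJNZ@2: {T} ∩ {C,T} = {T} (intersection, +0)
FJNRZ@2: {T} ∪ {A} = {A,T} (union, +1)
FN@3: {A} ∩ {A} = {A} (intersection, +0)
JZ@3: {C} ∪ {G} = {C,G} (union, +1)
FJNZ@3: {A} ∪ {C,G} = {A,C,G} (union, +1)
FJNRZ@3: {A,C,G} ∩ {C} = {C} (intersection, +0)
FN@4: {G} ∪ {A} = {A,G} (union, +1)
JZ@4: {T} ∪ {A} = {A,T} (union, +1)
FJNZ@4: {A,G} ∩ {A,T} = {A} (intersection, +0)
FJNRZ@4: {A} ∪ {G} = {A,G} (union, +1)
FN@5: {T} ∪ {A} = {A,T} (union, +1)
JZ@5: {C} ∪ {A} = {A,C} (union, +1)
FJNZ@5: {A,T} ∩ {A,C} = {A} (intersection, +0)
FJNRZ@5: {A} ∪ {G} = {A,G} (union, +1)
per-site changes: [2, 3, 2, 2, 3, 3]; total = 15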